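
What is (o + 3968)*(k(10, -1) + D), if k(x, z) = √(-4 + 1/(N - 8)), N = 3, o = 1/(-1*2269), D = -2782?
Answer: -25047433762/2269 + 9003391*I*√105/11345 ≈ -1.1039e+7 + 8132.0*I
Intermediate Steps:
o = -1/2269 (o = 1/(-2269) = -1/2269 ≈ -0.00044072)
k(x, z) = I*√105/5 (k(x, z) = √(-4 + 1/(3 - 8)) = √(-4 + 1/(-5)) = √(-4 - ⅕) = √(-21/5) = I*√105/5)
(o + 3968)*(k(10, -1) + D) = (-1/2269 + 3968)*(I*√105/5 - 2782) = 9003391*(-2782 + I*√105/5)/2269 = -25047433762/2269 + 9003391*I*√105/11345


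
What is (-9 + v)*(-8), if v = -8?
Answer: 136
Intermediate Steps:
(-9 + v)*(-8) = (-9 - 8)*(-8) = -17*(-8) = 136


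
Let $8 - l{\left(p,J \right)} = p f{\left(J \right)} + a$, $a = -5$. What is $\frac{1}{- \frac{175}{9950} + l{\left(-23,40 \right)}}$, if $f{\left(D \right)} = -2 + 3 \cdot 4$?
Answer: $\frac{398}{96707} \approx 0.0041155$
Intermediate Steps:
$f{\left(D \right)} = 10$ ($f{\left(D \right)} = -2 + 12 = 10$)
$l{\left(p,J \right)} = 13 - 10 p$ ($l{\left(p,J \right)} = 8 - \left(p 10 - 5\right) = 8 - \left(10 p - 5\right) = 8 - \left(-5 + 10 p\right) = 13 - 10 p$)
$\frac{1}{- \frac{175}{9950} + l{\left(-23,40 \right)}} = \frac{1}{- \frac{175}{9950} + \left(13 - -230\right)} = \frac{1}{\left(-175\right) \frac{1}{9950} + \left(13 + 230\right)} = \frac{1}{- \frac{7}{398} + 243} = \frac{1}{\frac{96707}{398}} = \frac{398}{96707}$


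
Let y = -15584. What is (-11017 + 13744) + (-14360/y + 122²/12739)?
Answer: 67723925381/24815572 ≈ 2729.1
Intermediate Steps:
(-11017 + 13744) + (-14360/y + 122²/12739) = (-11017 + 13744) + (-14360/(-15584) + 122²/12739) = 2727 + (-14360*(-1/15584) + 14884*(1/12739)) = 2727 + (1795/1948 + 14884/12739) = 2727 + 51860537/24815572 = 67723925381/24815572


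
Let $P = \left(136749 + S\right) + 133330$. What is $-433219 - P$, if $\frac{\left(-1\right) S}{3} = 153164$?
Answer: $-243806$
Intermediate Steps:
$S = -459492$ ($S = \left(-3\right) 153164 = -459492$)
$P = -189413$ ($P = \left(136749 - 459492\right) + 133330 = -322743 + 133330 = -189413$)
$-433219 - P = -433219 - -189413 = -433219 + 189413 = -243806$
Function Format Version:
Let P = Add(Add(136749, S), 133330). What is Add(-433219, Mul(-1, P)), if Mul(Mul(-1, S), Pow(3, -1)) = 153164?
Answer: -243806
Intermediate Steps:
S = -459492 (S = Mul(-3, 153164) = -459492)
P = -189413 (P = Add(Add(136749, -459492), 133330) = Add(-322743, 133330) = -189413)
Add(-433219, Mul(-1, P)) = Add(-433219, Mul(-1, -189413)) = Add(-433219, 189413) = -243806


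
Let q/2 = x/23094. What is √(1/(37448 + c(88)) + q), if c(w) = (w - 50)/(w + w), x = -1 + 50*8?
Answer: √68687487898254957/1409351123 ≈ 0.18596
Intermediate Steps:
x = 399 (x = -1 + 400 = 399)
c(w) = (-50 + w)/(2*w) (c(w) = (-50 + w)/((2*w)) = (-50 + w)*(1/(2*w)) = (-50 + w)/(2*w))
q = 133/3849 (q = 2*(399/23094) = 2*(399*(1/23094)) = 2*(133/7698) = 133/3849 ≈ 0.034554)
√(1/(37448 + c(88)) + q) = √(1/(37448 + (½)*(-50 + 88)/88) + 133/3849) = √(1/(37448 + (½)*(1/88)*38) + 133/3849) = √(1/(37448 + 19/88) + 133/3849) = √(1/(3295443/88) + 133/3849) = √(88/3295443 + 133/3849) = √(48736959/1409351123) = √68687487898254957/1409351123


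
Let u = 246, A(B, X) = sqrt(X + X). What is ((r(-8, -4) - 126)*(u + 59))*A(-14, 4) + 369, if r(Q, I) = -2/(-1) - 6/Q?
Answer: 369 - 150365*sqrt(2)/2 ≈ -1.0596e+5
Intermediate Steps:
A(B, X) = sqrt(2)*sqrt(X) (A(B, X) = sqrt(2*X) = sqrt(2)*sqrt(X))
r(Q, I) = 2 - 6/Q (r(Q, I) = -2*(-1) - 6/Q = 2 - 6/Q)
((r(-8, -4) - 126)*(u + 59))*A(-14, 4) + 369 = (((2 - 6/(-8)) - 126)*(246 + 59))*(sqrt(2)*sqrt(4)) + 369 = (((2 - 6*(-1/8)) - 126)*305)*(sqrt(2)*2) + 369 = (((2 + 3/4) - 126)*305)*(2*sqrt(2)) + 369 = ((11/4 - 126)*305)*(2*sqrt(2)) + 369 = (-493/4*305)*(2*sqrt(2)) + 369 = -150365*sqrt(2)/2 + 369 = 369 - 150365*sqrt(2)/2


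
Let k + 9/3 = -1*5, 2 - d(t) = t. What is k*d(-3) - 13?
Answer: -53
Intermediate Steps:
d(t) = 2 - t
k = -8 (k = -3 - 1*5 = -3 - 5 = -8)
k*d(-3) - 13 = -8*(2 - 1*(-3)) - 13 = -8*(2 + 3) - 13 = -8*5 - 13 = -40 - 13 = -53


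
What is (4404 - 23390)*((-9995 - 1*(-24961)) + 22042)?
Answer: -702633888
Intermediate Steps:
(4404 - 23390)*((-9995 - 1*(-24961)) + 22042) = -18986*((-9995 + 24961) + 22042) = -18986*(14966 + 22042) = -18986*37008 = -702633888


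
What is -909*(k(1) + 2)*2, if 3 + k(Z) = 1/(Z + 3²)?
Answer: 8181/5 ≈ 1636.2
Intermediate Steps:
k(Z) = -3 + 1/(9 + Z) (k(Z) = -3 + 1/(Z + 3²) = -3 + 1/(Z + 9) = -3 + 1/(9 + Z))
-909*(k(1) + 2)*2 = -909*((-26 - 3*1)/(9 + 1) + 2)*2 = -909*((-26 - 3)/10 + 2)*2 = -909*((⅒)*(-29) + 2)*2 = -909*(-29/10 + 2)*2 = -(-8181)*2/10 = -909*(-9/5) = 8181/5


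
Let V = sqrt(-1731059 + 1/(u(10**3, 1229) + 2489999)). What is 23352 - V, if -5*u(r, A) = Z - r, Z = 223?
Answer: 23352 - I*sqrt(67087937370016603299)/6225386 ≈ 23352.0 - 1315.7*I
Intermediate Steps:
u(r, A) = -223/5 + r/5 (u(r, A) = -(223 - r)/5 = -223/5 + r/5)
V = I*sqrt(67087937370016603299)/6225386 (V = sqrt(-1731059 + 1/((-223/5 + (1/5)*10**3) + 2489999)) = sqrt(-1731059 + 1/((-223/5 + (1/5)*1000) + 2489999)) = sqrt(-1731059 + 1/((-223/5 + 200) + 2489999)) = sqrt(-1731059 + 1/(777/5 + 2489999)) = sqrt(-1731059 + 1/(12450772/5)) = sqrt(-1731059 + 5/12450772) = sqrt(-21553020927543/12450772) = I*sqrt(67087937370016603299)/6225386 ≈ 1315.7*I)
23352 - V = 23352 - I*sqrt(67087937370016603299)/6225386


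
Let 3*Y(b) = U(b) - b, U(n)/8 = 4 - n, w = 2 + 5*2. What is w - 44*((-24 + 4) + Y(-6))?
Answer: -1108/3 ≈ -369.33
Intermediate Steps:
w = 12 (w = 2 + 10 = 12)
U(n) = 32 - 8*n (U(n) = 8*(4 - n) = 32 - 8*n)
Y(b) = 32/3 - 3*b (Y(b) = ((32 - 8*b) - b)/3 = (32 - 9*b)/3 = 32/3 - 3*b)
w - 44*((-24 + 4) + Y(-6)) = 12 - 44*((-24 + 4) + (32/3 - 3*(-6))) = 12 - 44*(-20 + (32/3 + 18)) = 12 - 44*(-20 + 86/3) = 12 - 44*26/3 = 12 - 1144/3 = -1108/3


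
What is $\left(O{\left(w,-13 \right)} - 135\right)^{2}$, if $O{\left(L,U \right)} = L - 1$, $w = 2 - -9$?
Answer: $15625$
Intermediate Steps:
$w = 11$ ($w = 2 + 9 = 11$)
$O{\left(L,U \right)} = -1 + L$
$\left(O{\left(w,-13 \right)} - 135\right)^{2} = \left(\left(-1 + 11\right) - 135\right)^{2} = \left(10 - 135\right)^{2} = \left(-125\right)^{2} = 15625$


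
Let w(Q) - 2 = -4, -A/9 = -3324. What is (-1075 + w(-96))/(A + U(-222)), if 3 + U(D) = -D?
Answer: -359/10045 ≈ -0.035739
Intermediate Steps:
A = 29916 (A = -9*(-3324) = 29916)
U(D) = -3 - D
w(Q) = -2 (w(Q) = 2 - 4 = -2)
(-1075 + w(-96))/(A + U(-222)) = (-1075 - 2)/(29916 + (-3 - 1*(-222))) = -1077/(29916 + (-3 + 222)) = -1077/(29916 + 219) = -1077/30135 = -1077*1/30135 = -359/10045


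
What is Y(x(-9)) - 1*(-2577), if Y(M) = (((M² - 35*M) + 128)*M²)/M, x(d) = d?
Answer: -2139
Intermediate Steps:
Y(M) = M*(128 + M² - 35*M) (Y(M) = ((128 + M² - 35*M)*M²)/M = (M²*(128 + M² - 35*M))/M = M*(128 + M² - 35*M))
Y(x(-9)) - 1*(-2577) = -9*(128 + (-9)² - 35*(-9)) - 1*(-2577) = -9*(128 + 81 + 315) + 2577 = -9*524 + 2577 = -4716 + 2577 = -2139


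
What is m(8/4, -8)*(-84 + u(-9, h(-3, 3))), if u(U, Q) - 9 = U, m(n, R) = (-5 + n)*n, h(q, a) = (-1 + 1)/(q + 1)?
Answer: 504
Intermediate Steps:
h(q, a) = 0 (h(q, a) = 0/(1 + q) = 0)
m(n, R) = n*(-5 + n)
u(U, Q) = 9 + U
m(8/4, -8)*(-84 + u(-9, h(-3, 3))) = ((8/4)*(-5 + 8/4))*(-84 + (9 - 9)) = ((8*(¼))*(-5 + 8*(¼)))*(-84 + 0) = (2*(-5 + 2))*(-84) = (2*(-3))*(-84) = -6*(-84) = 504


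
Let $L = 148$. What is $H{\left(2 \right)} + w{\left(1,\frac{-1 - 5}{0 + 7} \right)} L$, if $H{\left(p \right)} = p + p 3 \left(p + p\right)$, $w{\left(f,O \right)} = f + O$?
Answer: $\frac{330}{7} \approx 47.143$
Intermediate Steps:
$w{\left(f,O \right)} = O + f$
$H{\left(p \right)} = p + 6 p^{2}$ ($H{\left(p \right)} = p + p 3 \cdot 2 p = p + p 6 p = p + 6 p^{2}$)
$H{\left(2 \right)} + w{\left(1,\frac{-1 - 5}{0 + 7} \right)} L = 2 \left(1 + 6 \cdot 2\right) + \left(\frac{-1 - 5}{0 + 7} + 1\right) 148 = 2 \left(1 + 12\right) + \left(- \frac{6}{7} + 1\right) 148 = 2 \cdot 13 + \left(\left(-6\right) \frac{1}{7} + 1\right) 148 = 26 + \left(- \frac{6}{7} + 1\right) 148 = 26 + \frac{1}{7} \cdot 148 = 26 + \frac{148}{7} = \frac{330}{7}$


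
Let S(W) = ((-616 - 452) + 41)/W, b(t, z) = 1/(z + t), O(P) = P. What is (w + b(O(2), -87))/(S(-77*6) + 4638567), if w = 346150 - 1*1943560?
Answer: -62730291162/182156613385 ≈ -0.34438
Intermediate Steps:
b(t, z) = 1/(t + z)
w = -1597410 (w = 346150 - 1943560 = -1597410)
S(W) = -1027/W (S(W) = (-1068 + 41)/W = -1027/W)
(w + b(O(2), -87))/(S(-77*6) + 4638567) = (-1597410 + 1/(2 - 87))/(-1027/((-77*6)) + 4638567) = (-1597410 + 1/(-85))/(-1027/(-462) + 4638567) = (-1597410 - 1/85)/(-1027*(-1/462) + 4638567) = -135779851/(85*(1027/462 + 4638567)) = -135779851/(85*2143018981/462) = -135779851/85*462/2143018981 = -62730291162/182156613385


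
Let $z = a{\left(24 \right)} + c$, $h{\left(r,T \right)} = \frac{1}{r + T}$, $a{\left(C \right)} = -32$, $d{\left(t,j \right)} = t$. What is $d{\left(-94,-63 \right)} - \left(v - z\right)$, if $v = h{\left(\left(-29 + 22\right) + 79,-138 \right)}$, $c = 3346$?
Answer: $\frac{212521}{66} \approx 3220.0$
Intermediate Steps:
$h{\left(r,T \right)} = \frac{1}{T + r}$
$v = - \frac{1}{66}$ ($v = \frac{1}{-138 + \left(\left(-29 + 22\right) + 79\right)} = \frac{1}{-138 + \left(-7 + 79\right)} = \frac{1}{-138 + 72} = \frac{1}{-66} = - \frac{1}{66} \approx -0.015152$)
$z = 3314$ ($z = -32 + 3346 = 3314$)
$d{\left(-94,-63 \right)} - \left(v - z\right) = -94 + \left(3314 - - \frac{1}{66}\right) = -94 + \left(3314 + \frac{1}{66}\right) = -94 + \frac{218725}{66} = \frac{212521}{66}$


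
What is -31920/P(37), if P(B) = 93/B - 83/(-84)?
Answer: -99207360/10883 ≈ -9115.8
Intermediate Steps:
P(B) = 83/84 + 93/B (P(B) = 93/B - 83*(-1/84) = 93/B + 83/84 = 83/84 + 93/B)
-31920/P(37) = -31920/(83/84 + 93/37) = -31920/10883/3108 = -31920*3108/10883 = -99207360/10883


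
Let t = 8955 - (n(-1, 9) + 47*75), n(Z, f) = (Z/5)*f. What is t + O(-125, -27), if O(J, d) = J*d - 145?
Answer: 43309/5 ≈ 8661.8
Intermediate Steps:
n(Z, f) = Z*f/5 (n(Z, f) = (Z*(⅕))*f = (Z/5)*f = Z*f/5)
O(J, d) = -145 + J*d
t = 27159/5 (t = 8955 - ((⅕)*(-1)*9 + 47*75) = 8955 - (-9/5 + 3525) = 8955 - 1*17616/5 = 8955 - 17616/5 = 27159/5 ≈ 5431.8)
t + O(-125, -27) = 27159/5 + (-145 - 125*(-27)) = 27159/5 + (-145 + 3375) = 27159/5 + 3230 = 43309/5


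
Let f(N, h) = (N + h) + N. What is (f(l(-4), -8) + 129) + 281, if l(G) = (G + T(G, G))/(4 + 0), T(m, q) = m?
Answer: 398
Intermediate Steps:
l(G) = G/2 (l(G) = (G + G)/(4 + 0) = (2*G)/4 = (2*G)*(¼) = G/2)
f(N, h) = h + 2*N
(f(l(-4), -8) + 129) + 281 = ((-8 + 2*((½)*(-4))) + 129) + 281 = ((-8 + 2*(-2)) + 129) + 281 = ((-8 - 4) + 129) + 281 = (-12 + 129) + 281 = 117 + 281 = 398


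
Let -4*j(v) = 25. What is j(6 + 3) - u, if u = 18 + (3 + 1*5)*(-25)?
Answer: 703/4 ≈ 175.75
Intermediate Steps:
j(v) = -25/4 (j(v) = -¼*25 = -25/4)
u = -182 (u = 18 + (3 + 5)*(-25) = 18 + 8*(-25) = 18 - 200 = -182)
j(6 + 3) - u = -25/4 - 1*(-182) = -25/4 + 182 = 703/4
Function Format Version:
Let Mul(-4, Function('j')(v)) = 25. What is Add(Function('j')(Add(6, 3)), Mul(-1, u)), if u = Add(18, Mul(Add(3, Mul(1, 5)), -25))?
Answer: Rational(703, 4) ≈ 175.75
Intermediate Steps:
Function('j')(v) = Rational(-25, 4) (Function('j')(v) = Mul(Rational(-1, 4), 25) = Rational(-25, 4))
u = -182 (u = Add(18, Mul(Add(3, 5), -25)) = Add(18, Mul(8, -25)) = Add(18, -200) = -182)
Add(Function('j')(Add(6, 3)), Mul(-1, u)) = Add(Rational(-25, 4), Mul(-1, -182)) = Add(Rational(-25, 4), 182) = Rational(703, 4)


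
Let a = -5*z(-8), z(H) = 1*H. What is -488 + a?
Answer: -448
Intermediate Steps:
z(H) = H
a = 40 (a = -5*(-8) = 40)
-488 + a = -488 + 40 = -448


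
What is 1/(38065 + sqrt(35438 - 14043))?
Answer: 7613/289784566 - sqrt(21395)/1448922830 ≈ 2.6170e-5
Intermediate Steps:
1/(38065 + sqrt(35438 - 14043)) = 1/(38065 + sqrt(21395))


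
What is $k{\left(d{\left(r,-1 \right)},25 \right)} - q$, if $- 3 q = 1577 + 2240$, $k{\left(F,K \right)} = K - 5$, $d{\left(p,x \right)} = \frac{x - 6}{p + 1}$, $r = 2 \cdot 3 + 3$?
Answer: $\frac{3877}{3} \approx 1292.3$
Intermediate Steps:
$r = 9$ ($r = 6 + 3 = 9$)
$d{\left(p,x \right)} = \frac{-6 + x}{1 + p}$
$k{\left(F,K \right)} = -5 + K$
$q = - \frac{3817}{3}$ ($q = - \frac{1577 + 2240}{3} = \left(- \frac{1}{3}\right) 3817 = - \frac{3817}{3} \approx -1272.3$)
$k{\left(d{\left(r,-1 \right)},25 \right)} - q = \left(-5 + 25\right) - - \frac{3817}{3} = 20 + \frac{3817}{3} = \frac{3877}{3}$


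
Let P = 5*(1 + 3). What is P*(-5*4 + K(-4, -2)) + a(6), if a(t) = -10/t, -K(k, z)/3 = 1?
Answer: -1385/3 ≈ -461.67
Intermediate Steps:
K(k, z) = -3 (K(k, z) = -3*1 = -3)
P = 20 (P = 5*4 = 20)
P*(-5*4 + K(-4, -2)) + a(6) = 20*(-5*4 - 3) - 10/6 = 20*(-20 - 3) - 10*⅙ = 20*(-23) - 5/3 = -460 - 5/3 = -1385/3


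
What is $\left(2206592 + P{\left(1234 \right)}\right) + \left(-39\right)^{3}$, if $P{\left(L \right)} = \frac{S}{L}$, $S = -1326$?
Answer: $\frac{1324866778}{617} \approx 2.1473 \cdot 10^{6}$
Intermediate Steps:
$P{\left(L \right)} = - \frac{1326}{L}$
$\left(2206592 + P{\left(1234 \right)}\right) + \left(-39\right)^{3} = \left(2206592 - \frac{1326}{1234}\right) + \left(-39\right)^{3} = \left(2206592 - \frac{663}{617}\right) - 59319 = \frac{1361466601}{617} - 59319 = \frac{1324866778}{617}$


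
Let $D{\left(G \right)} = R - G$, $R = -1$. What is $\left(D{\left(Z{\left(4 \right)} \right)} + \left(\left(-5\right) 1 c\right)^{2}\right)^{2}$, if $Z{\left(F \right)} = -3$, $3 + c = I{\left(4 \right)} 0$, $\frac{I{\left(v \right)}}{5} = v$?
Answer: $51529$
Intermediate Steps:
$I{\left(v \right)} = 5 v$
$c = -3$ ($c = -3 + 5 \cdot 4 \cdot 0 = -3 + 20 \cdot 0 = -3 + 0 = -3$)
$D{\left(G \right)} = -1 - G$
$\left(D{\left(Z{\left(4 \right)} \right)} + \left(\left(-5\right) 1 c\right)^{2}\right)^{2} = \left(\left(-1 - -3\right) + \left(\left(-5\right) 1 \left(-3\right)\right)^{2}\right)^{2} = \left(\left(-1 + 3\right) + \left(\left(-5\right) \left(-3\right)\right)^{2}\right)^{2} = \left(2 + 15^{2}\right)^{2} = \left(2 + 225\right)^{2} = 227^{2} = 51529$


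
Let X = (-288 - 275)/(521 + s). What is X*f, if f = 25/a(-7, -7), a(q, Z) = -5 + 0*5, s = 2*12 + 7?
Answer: 2815/552 ≈ 5.0996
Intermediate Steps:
s = 31 (s = 24 + 7 = 31)
a(q, Z) = -5 (a(q, Z) = -5 + 0 = -5)
f = -5 (f = 25/(-5) = 25*(-1/5) = -5)
X = -563/552 (X = (-288 - 275)/(521 + 31) = -563/552 ≈ -1.0199)
X*f = -563/552*(-5) = 2815/552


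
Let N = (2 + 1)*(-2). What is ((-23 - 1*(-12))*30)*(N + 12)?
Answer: -1980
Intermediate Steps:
N = -6 (N = 3*(-2) = -6)
((-23 - 1*(-12))*30)*(N + 12) = ((-23 - 1*(-12))*30)*(-6 + 12) = ((-23 + 12)*30)*6 = -11*30*6 = -330*6 = -1980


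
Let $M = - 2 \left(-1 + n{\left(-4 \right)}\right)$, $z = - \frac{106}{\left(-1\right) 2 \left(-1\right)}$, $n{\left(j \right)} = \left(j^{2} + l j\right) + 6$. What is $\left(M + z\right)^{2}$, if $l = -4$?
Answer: $16129$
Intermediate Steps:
$n{\left(j \right)} = 6 + j^{2} - 4 j$ ($n{\left(j \right)} = \left(j^{2} - 4 j\right) + 6 = 6 + j^{2} - 4 j$)
$z = -53$ ($z = - \frac{106}{\left(-2\right) \left(-1\right)} = - \frac{106}{2} = \left(-106\right) \frac{1}{2} = -53$)
$M = -74$ ($M = - 2 \left(-1 + \left(6 + \left(-4\right)^{2} - -16\right)\right) = - 2 \left(-1 + \left(6 + 16 + 16\right)\right) = - 2 \left(-1 + 38\right) = \left(-2\right) 37 = -74$)
$\left(M + z\right)^{2} = \left(-74 - 53\right)^{2} = \left(-127\right)^{2} = 16129$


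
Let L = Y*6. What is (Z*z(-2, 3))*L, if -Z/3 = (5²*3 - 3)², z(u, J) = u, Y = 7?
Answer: 1306368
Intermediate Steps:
Z = -15552 (Z = -3*(5²*3 - 3)² = -3*(25*3 - 3)² = -3*(75 - 3)² = -3*72² = -3*5184 = -15552)
L = 42 (L = 7*6 = 42)
(Z*z(-2, 3))*L = -15552*(-2)*42 = 31104*42 = 1306368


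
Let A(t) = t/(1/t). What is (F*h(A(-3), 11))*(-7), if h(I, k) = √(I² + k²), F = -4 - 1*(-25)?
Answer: -147*√202 ≈ -2089.3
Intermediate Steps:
F = 21 (F = -4 + 25 = 21)
A(t) = t² (A(t) = t*t = t²)
(F*h(A(-3), 11))*(-7) = (21*√(((-3)²)² + 11²))*(-7) = (21*√(9² + 121))*(-7) = (21*√(81 + 121))*(-7) = (21*√202)*(-7) = -147*√202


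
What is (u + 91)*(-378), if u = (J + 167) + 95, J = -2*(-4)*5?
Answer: -148554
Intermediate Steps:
J = 40 (J = 8*5 = 40)
u = 302 (u = (40 + 167) + 95 = 207 + 95 = 302)
(u + 91)*(-378) = (302 + 91)*(-378) = 393*(-378) = -148554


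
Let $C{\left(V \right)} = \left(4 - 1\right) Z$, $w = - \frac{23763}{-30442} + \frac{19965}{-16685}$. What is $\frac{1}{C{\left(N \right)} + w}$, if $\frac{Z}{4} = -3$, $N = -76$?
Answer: $- \frac{101584954}{3699316119} \approx -0.02746$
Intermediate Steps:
$Z = -12$ ($Z = 4 \left(-3\right) = -12$)
$w = - \frac{42257775}{101584954}$ ($w = \left(-23763\right) \left(- \frac{1}{30442}\right) + 19965 \left(- \frac{1}{16685}\right) = \frac{23763}{30442} - \frac{3993}{3337} = - \frac{42257775}{101584954} \approx -0.41598$)
$C{\left(V \right)} = -36$ ($C{\left(V \right)} = \left(4 - 1\right) \left(-12\right) = 3 \left(-12\right) = -36$)
$\frac{1}{C{\left(N \right)} + w} = \frac{1}{-36 - \frac{42257775}{101584954}} = \frac{1}{- \frac{3699316119}{101584954}} = - \frac{101584954}{3699316119}$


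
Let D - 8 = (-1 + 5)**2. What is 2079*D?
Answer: 49896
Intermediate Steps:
D = 24 (D = 8 + (-1 + 5)**2 = 8 + 4**2 = 8 + 16 = 24)
2079*D = 2079*24 = 49896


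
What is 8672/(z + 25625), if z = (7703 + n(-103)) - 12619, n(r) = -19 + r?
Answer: 8672/20587 ≈ 0.42124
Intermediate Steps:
z = -5038 (z = (7703 + (-19 - 103)) - 12619 = (7703 - 122) - 12619 = 7581 - 12619 = -5038)
8672/(z + 25625) = 8672/(-5038 + 25625) = 8672/20587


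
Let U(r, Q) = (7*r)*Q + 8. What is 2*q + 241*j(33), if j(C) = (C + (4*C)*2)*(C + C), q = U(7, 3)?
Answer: 4724392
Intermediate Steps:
U(r, Q) = 8 + 7*Q*r (U(r, Q) = 7*Q*r + 8 = 8 + 7*Q*r)
q = 155 (q = 8 + 7*3*7 = 8 + 147 = 155)
j(C) = 18*C² (j(C) = (C + 8*C)*(2*C) = (9*C)*(2*C) = 18*C²)
2*q + 241*j(33) = 2*155 + 241*(18*33²) = 310 + 241*(18*1089) = 310 + 241*19602 = 310 + 4724082 = 4724392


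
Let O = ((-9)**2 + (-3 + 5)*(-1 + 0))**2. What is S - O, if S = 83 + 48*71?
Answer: -2750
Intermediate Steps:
S = 3491 (S = 83 + 3408 = 3491)
O = 6241 (O = (81 + 2*(-1))**2 = (81 - 2)**2 = 79**2 = 6241)
S - O = 3491 - 1*6241 = 3491 - 6241 = -2750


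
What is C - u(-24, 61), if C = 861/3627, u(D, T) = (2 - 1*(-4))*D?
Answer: 174383/1209 ≈ 144.24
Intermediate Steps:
u(D, T) = 6*D (u(D, T) = (2 + 4)*D = 6*D)
C = 287/1209 (C = 861*(1/3627) = 287/1209 ≈ 0.23739)
C - u(-24, 61) = 287/1209 - 6*(-24) = 287/1209 - 1*(-144) = 287/1209 + 144 = 174383/1209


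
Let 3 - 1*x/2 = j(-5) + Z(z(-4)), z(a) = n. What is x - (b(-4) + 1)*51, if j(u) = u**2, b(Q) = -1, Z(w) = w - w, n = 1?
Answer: -44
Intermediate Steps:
z(a) = 1
Z(w) = 0
x = -44 (x = 6 - 2*((-5)**2 + 0) = 6 - 2*(25 + 0) = 6 - 2*25 = 6 - 50 = -44)
x - (b(-4) + 1)*51 = -44 - (-1 + 1)*51 = -44 - 1*0*51 = -44 + 0*51 = -44 + 0 = -44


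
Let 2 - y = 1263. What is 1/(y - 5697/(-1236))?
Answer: -412/517633 ≈ -0.00079593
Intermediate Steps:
y = -1261 (y = 2 - 1*1263 = 2 - 1263 = -1261)
1/(y - 5697/(-1236)) = 1/(-1261 - 5697/(-1236)) = 1/(-1261 - 5697*(-1/1236)) = 1/(-1261 + 1899/412) = 1/(-517633/412) = -412/517633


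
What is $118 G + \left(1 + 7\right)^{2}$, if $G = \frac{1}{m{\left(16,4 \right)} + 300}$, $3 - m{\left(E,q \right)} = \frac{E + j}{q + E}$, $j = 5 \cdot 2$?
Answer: $\frac{194268}{3017} \approx 64.391$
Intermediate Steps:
$j = 10$
$m{\left(E,q \right)} = 3 - \frac{10 + E}{E + q}$ ($m{\left(E,q \right)} = 3 - \frac{E + 10}{q + E} = 3 - \frac{10 + E}{E + q}$)
$G = \frac{10}{3017}$ ($G = \frac{1}{\frac{-10 + 2 \cdot 16 + 3 \cdot 4}{16 + 4} + 300} = \frac{1}{\frac{-10 + 32 + 12}{20} + 300} = \frac{1}{\frac{1}{20} \cdot 34 + 300} = \frac{1}{\frac{17}{10} + 300} = \frac{1}{\frac{3017}{10}} = \frac{10}{3017} \approx 0.0033146$)
$118 G + \left(1 + 7\right)^{2} = 118 \cdot \frac{10}{3017} + \left(1 + 7\right)^{2} = \frac{1180}{3017} + 8^{2} = \frac{1180}{3017} + 64 = \frac{194268}{3017}$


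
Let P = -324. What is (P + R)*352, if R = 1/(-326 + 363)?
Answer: -4219424/37 ≈ -1.1404e+5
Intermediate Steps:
R = 1/37 ≈ 0.027027
(P + R)*352 = (-324 + 1/37)*352 = -11987/37*352 = -4219424/37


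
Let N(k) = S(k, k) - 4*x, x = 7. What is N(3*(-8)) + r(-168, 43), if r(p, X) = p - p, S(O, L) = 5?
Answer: -23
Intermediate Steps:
r(p, X) = 0
N(k) = -23 (N(k) = 5 - 4*7 = 5 - 28 = -23)
N(3*(-8)) + r(-168, 43) = -23 + 0 = -23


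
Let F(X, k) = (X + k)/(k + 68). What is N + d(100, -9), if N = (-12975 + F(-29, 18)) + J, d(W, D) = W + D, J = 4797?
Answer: -695493/86 ≈ -8087.1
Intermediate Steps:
d(W, D) = D + W
F(X, k) = (X + k)/(68 + k)
N = -703319/86 (N = (-12975 + (-29 + 18)/(68 + 18)) + 4797 = (-12975 - 11/86) + 4797 = -1115861/86 + 4797 = -703319/86 ≈ -8178.1)
N + d(100, -9) = -703319/86 + (-9 + 100) = -703319/86 + 91 = -695493/86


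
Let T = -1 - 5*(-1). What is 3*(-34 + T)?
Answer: -90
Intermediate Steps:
T = 4 (T = -1 + 5 = 4)
3*(-34 + T) = 3*(-34 + 4) = 3*(-30) = -90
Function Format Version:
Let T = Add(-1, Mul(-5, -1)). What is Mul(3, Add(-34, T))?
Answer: -90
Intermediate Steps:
T = 4 (T = Add(-1, 5) = 4)
Mul(3, Add(-34, T)) = Mul(3, Add(-34, 4)) = Mul(3, -30) = -90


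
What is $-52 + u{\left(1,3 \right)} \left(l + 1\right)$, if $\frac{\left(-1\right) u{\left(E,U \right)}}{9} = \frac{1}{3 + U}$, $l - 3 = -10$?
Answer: $-43$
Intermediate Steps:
$l = -7$ ($l = 3 - 10 = -7$)
$u{\left(E,U \right)} = - \frac{9}{3 + U}$
$-52 + u{\left(1,3 \right)} \left(l + 1\right) = -52 + - \frac{9}{3 + 3} \left(-7 + 1\right) = -52 + - \frac{9}{6} \left(-6\right) = -52 + \left(-9\right) \frac{1}{6} \left(-6\right) = -52 - -9 = -52 + 9 = -43$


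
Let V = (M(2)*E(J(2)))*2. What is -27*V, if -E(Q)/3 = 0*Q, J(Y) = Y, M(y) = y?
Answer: 0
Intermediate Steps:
E(Q) = 0 (E(Q) = -0*Q = -3*0 = 0)
V = 0 (V = (2*0)*2 = 0*2 = 0)
-27*V = -27*0 = 0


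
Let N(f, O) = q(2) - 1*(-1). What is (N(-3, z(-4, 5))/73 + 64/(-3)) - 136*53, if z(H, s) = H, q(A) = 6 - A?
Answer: -1583209/219 ≈ -7229.3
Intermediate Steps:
N(f, O) = 5 (N(f, O) = (6 - 1*2) - 1*(-1) = (6 - 2) + 1 = 4 + 1 = 5)
(N(-3, z(-4, 5))/73 + 64/(-3)) - 136*53 = (5/73 + 64/(-3)) - 136*53 = (5*(1/73) + 64*(-1/3)) - 7208 = (5/73 - 64/3) - 7208 = -4657/219 - 7208 = -1583209/219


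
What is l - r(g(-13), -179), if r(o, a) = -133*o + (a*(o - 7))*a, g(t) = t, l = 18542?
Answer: 657633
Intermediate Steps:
r(o, a) = -133*o + a**2*(-7 + o) (r(o, a) = -133*o + (a*(-7 + o))*a = -133*o + a**2*(-7 + o))
l - r(g(-13), -179) = 18542 - (-133*(-13) - 7*(-179)**2 - 13*(-179)**2) = 18542 - (1729 - 7*32041 - 13*32041) = 18542 - (1729 - 224287 - 416533) = 18542 - 1*(-639091) = 18542 + 639091 = 657633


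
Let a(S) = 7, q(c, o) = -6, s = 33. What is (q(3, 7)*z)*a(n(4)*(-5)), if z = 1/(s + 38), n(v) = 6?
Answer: -42/71 ≈ -0.59155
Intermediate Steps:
z = 1/71 (z = 1/(33 + 38) = 1/71 ≈ 0.014085)
(q(3, 7)*z)*a(n(4)*(-5)) = -6*1/71*7 = -6/71*7 = -42/71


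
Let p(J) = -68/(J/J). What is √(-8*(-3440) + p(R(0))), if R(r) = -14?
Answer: 2*√6863 ≈ 165.69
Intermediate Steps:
p(J) = -68 (p(J) = -68/1 = -68*1 = -68)
√(-8*(-3440) + p(R(0))) = √(-8*(-3440) - 68) = √(27520 - 68) = √27452 = 2*√6863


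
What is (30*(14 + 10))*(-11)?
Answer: -7920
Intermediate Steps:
(30*(14 + 10))*(-11) = (30*24)*(-11) = 720*(-11) = -7920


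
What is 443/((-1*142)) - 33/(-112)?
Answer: -22465/7952 ≈ -2.8251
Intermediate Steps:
443/((-1*142)) - 33/(-112) = 443/(-142) - 33*(-1/112) = 443*(-1/142) + 33/112 = -443/142 + 33/112 = -22465/7952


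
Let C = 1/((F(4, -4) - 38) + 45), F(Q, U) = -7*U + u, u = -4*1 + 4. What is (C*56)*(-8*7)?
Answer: -448/5 ≈ -89.600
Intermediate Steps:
u = 0 (u = -4 + 4 = 0)
F(Q, U) = -7*U (F(Q, U) = -7*U + 0 = -7*U)
C = 1/35 (C = 1/((-7*(-4) - 38) + 45) = 1/((28 - 38) + 45) = 1/(-10 + 45) = 1/35 ≈ 0.028571)
(C*56)*(-8*7) = ((1/35)*56)*(-8*7) = (8/5)*(-56) = -448/5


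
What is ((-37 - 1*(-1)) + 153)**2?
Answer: 13689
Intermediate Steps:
((-37 - 1*(-1)) + 153)**2 = ((-37 + 1) + 153)**2 = (-36 + 153)**2 = 117**2 = 13689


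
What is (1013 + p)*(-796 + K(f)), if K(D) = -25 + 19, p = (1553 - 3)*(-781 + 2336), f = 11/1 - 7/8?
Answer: -1933832926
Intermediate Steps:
f = 81/8 (f = 11*1 - 7*⅛ = 11 - 7/8 = 81/8 ≈ 10.125)
p = 2410250 (p = 1550*1555 = 2410250)
K(D) = -6
(1013 + p)*(-796 + K(f)) = (1013 + 2410250)*(-796 - 6) = 2411263*(-802) = -1933832926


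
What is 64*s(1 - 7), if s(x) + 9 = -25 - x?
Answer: -1792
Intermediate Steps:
s(x) = -34 - x (s(x) = -9 + (-25 - x) = -34 - x)
64*s(1 - 7) = 64*(-34 - (1 - 7)) = 64*(-34 - 1*(-6)) = 64*(-34 + 6) = 64*(-28) = -1792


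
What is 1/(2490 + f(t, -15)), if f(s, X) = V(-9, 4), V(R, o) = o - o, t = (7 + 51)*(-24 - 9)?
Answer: 1/2490 ≈ 0.00040161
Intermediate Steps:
t = -1914 (t = 58*(-33) = -1914)
V(R, o) = 0
f(s, X) = 0
1/(2490 + f(t, -15)) = 1/(2490 + 0) = 1/2490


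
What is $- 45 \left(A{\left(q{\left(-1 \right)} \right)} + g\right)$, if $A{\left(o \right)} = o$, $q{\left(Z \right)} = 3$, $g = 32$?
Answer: $-1575$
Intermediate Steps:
$- 45 \left(A{\left(q{\left(-1 \right)} \right)} + g\right) = - 45 \left(3 + 32\right) = \left(-45\right) 35 = -1575$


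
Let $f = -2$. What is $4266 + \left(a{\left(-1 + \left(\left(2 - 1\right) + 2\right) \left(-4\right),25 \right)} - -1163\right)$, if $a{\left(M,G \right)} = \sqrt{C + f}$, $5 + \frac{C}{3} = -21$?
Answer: $5429 + 4 i \sqrt{5} \approx 5429.0 + 8.9443 i$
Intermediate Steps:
$C = -78$ ($C = -15 + 3 \left(-21\right) = -15 - 63 = -78$)
$a{\left(M,G \right)} = 4 i \sqrt{5}$ ($a{\left(M,G \right)} = \sqrt{-78 - 2} = \sqrt{-80} = 4 i \sqrt{5}$)
$4266 + \left(a{\left(-1 + \left(\left(2 - 1\right) + 2\right) \left(-4\right),25 \right)} - -1163\right) = 4266 + \left(4 i \sqrt{5} - -1163\right) = 4266 + \left(4 i \sqrt{5} + 1163\right) = 4266 + \left(1163 + 4 i \sqrt{5}\right) = 5429 + 4 i \sqrt{5}$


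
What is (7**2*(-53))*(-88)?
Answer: 228536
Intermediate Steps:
(7**2*(-53))*(-88) = (49*(-53))*(-88) = -2597*(-88) = 228536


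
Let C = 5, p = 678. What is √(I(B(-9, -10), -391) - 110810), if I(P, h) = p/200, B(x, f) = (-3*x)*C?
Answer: I*√11080661/10 ≈ 332.88*I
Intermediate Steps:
B(x, f) = -15*x (B(x, f) = -3*x*5 = -15*x)
I(P, h) = 339/100 (I(P, h) = 678/200 = 678*(1/200) = 339/100)
√(I(B(-9, -10), -391) - 110810) = √(339/100 - 110810) = √(-11080661/100) = I*√11080661/10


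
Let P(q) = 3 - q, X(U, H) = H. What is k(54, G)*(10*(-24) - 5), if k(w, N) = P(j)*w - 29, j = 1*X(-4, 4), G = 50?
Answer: 20335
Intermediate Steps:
j = 4 (j = 1*4 = 4)
k(w, N) = -29 - w (k(w, N) = (3 - 1*4)*w - 29 = (3 - 4)*w - 29 = -w - 29 = -29 - w)
k(54, G)*(10*(-24) - 5) = (-29 - 1*54)*(10*(-24) - 5) = (-29 - 54)*(-240 - 5) = -83*(-245) = 20335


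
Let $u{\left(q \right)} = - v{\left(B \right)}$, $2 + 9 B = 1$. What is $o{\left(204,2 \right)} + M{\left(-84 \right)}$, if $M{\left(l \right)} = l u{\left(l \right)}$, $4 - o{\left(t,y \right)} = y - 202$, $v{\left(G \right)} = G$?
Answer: $\frac{584}{3} \approx 194.67$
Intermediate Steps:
$B = - \frac{1}{9}$ ($B = - \frac{2}{9} + \frac{1}{9} \cdot 1 = - \frac{2}{9} + \frac{1}{9} = - \frac{1}{9} \approx -0.11111$)
$o{\left(t,y \right)} = 206 - y$ ($o{\left(t,y \right)} = 4 - \left(y - 202\right) = 4 - \left(-202 + y\right) = 206 - y$)
$u{\left(q \right)} = \frac{1}{9}$ ($u{\left(q \right)} = \left(-1\right) \left(- \frac{1}{9}\right) = \frac{1}{9}$)
$M{\left(l \right)} = \frac{l}{9}$ ($M{\left(l \right)} = l \frac{1}{9} = \frac{l}{9}$)
$o{\left(204,2 \right)} + M{\left(-84 \right)} = \left(206 - 2\right) + \frac{1}{9} \left(-84\right) = \left(206 - 2\right) - \frac{28}{3} = 204 - \frac{28}{3} = \frac{584}{3}$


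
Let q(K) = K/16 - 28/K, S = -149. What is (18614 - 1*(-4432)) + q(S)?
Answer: 54919911/2384 ≈ 23037.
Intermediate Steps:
q(K) = -28/K + K/16 (q(K) = K*(1/16) - 28/K = K/16 - 28/K = -28/K + K/16)
(18614 - 1*(-4432)) + q(S) = (18614 - 1*(-4432)) + (-28/(-149) + (1/16)*(-149)) = (18614 + 4432) + (-28*(-1/149) - 149/16) = 23046 + (28/149 - 149/16) = 23046 - 21753/2384 = 54919911/2384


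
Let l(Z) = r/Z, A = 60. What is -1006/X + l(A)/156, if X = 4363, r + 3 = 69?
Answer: -1521367/6806280 ≈ -0.22352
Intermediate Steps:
r = 66 (r = -3 + 69 = 66)
l(Z) = 66/Z
-1006/X + l(A)/156 = -1006/4363 + (66/60)/156 = -1006*1/4363 + (66*(1/60))*(1/156) = -1006/4363 + (11/10)*(1/156) = -1006/4363 + 11/1560 = -1521367/6806280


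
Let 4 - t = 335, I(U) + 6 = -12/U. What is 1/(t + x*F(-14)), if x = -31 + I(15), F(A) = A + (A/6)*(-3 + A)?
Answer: -5/6506 ≈ -0.00076852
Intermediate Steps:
I(U) = -6 - 12/U
F(A) = A + A*(-3 + A)/6 (F(A) = A + (A*(⅙))*(-3 + A) = A + (A/6)*(-3 + A) = A + A*(-3 + A)/6)
t = -331 (t = 4 - 1*335 = 4 - 335 = -331)
x = -189/5 (x = -31 + (-6 - 12/15) = -31 + (-6 - 12*1/15) = -31 + (-6 - ⅘) = -31 - 34/5 = -189/5 ≈ -37.800)
1/(t + x*F(-14)) = 1/(-331 - 63*(-14)*(3 - 14)/10) = 1/(-331 - 63*(-14)*(-11)/10) = 1/(-331 - 189/5*77/3) = 1/(-331 - 4851/5) = 1/(-6506/5) = -5/6506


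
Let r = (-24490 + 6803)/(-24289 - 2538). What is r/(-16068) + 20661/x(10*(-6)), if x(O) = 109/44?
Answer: 391866325319941/46985129724 ≈ 8340.2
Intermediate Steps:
r = 17687/26827 (r = -17687/(-26827) = -17687*(-1/26827) = 17687/26827 ≈ 0.65930)
x(O) = 109/44 (x(O) = 109*(1/44) = 109/44)
r/(-16068) + 20661/x(10*(-6)) = (17687/26827)/(-16068) + 20661/(109/44) = (17687/26827)*(-1/16068) + 20661*(44/109) = -17687/431056236 + 909084/109 = 391866325319941/46985129724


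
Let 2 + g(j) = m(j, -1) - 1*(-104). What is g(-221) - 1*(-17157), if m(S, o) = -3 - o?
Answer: 17257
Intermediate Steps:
g(j) = 100 (g(j) = -2 + ((-3 - 1*(-1)) - 1*(-104)) = -2 + ((-3 + 1) + 104) = -2 + (-2 + 104) = -2 + 102 = 100)
g(-221) - 1*(-17157) = 100 - 1*(-17157) = 100 + 17157 = 17257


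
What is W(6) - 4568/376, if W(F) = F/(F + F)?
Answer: -1095/94 ≈ -11.649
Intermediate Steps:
W(F) = 1/2 (W(F) = F/((2*F)) = F*(1/(2*F)) = 1/2)
W(6) - 4568/376 = 1/2 - 4568/376 = 1/2 - 4568*1/376 = 1/2 - 571/47 = -1095/94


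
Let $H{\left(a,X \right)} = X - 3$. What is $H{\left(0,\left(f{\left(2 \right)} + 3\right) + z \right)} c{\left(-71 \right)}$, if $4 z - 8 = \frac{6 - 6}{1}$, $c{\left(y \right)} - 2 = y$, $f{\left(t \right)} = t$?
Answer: $-276$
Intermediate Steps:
$c{\left(y \right)} = 2 + y$
$z = 2$ ($z = 2 + \frac{\left(6 - 6\right) 1^{-1}}{4} = 2 + \frac{\left(6 - 6\right) 1}{4} = 2 + \frac{0 \cdot 1}{4} = 2 + \frac{1}{4} \cdot 0 = 2 + 0 = 2$)
$H{\left(a,X \right)} = -3 + X$
$H{\left(0,\left(f{\left(2 \right)} + 3\right) + z \right)} c{\left(-71 \right)} = \left(-3 + \left(\left(2 + 3\right) + 2\right)\right) \left(2 - 71\right) = \left(-3 + \left(5 + 2\right)\right) \left(-69\right) = \left(-3 + 7\right) \left(-69\right) = 4 \left(-69\right) = -276$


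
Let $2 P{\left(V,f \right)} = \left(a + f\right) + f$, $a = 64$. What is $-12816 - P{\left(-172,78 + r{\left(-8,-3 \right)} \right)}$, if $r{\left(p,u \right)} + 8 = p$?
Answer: $-12910$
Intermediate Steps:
$r{\left(p,u \right)} = -8 + p$
$P{\left(V,f \right)} = 32 + f$ ($P{\left(V,f \right)} = \frac{\left(64 + f\right) + f}{2} = \frac{64 + 2 f}{2} = 32 + f$)
$-12816 - P{\left(-172,78 + r{\left(-8,-3 \right)} \right)} = -12816 - \left(32 + \left(78 - 16\right)\right) = -12816 - \left(32 + 62\right) = -12816 - 94 = -12910$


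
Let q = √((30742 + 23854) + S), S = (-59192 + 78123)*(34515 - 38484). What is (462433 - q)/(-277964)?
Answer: -462433/277964 + I*√75082543/277964 ≈ -1.6636 + 0.031173*I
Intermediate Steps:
S = -75137139 (S = 18931*(-3969) = -75137139)
q = I*√75082543 (q = √((30742 + 23854) - 75137139) = √(54596 - 75137139) = √(-75082543) = I*√75082543 ≈ 8665.0*I)
(462433 - q)/(-277964) = (462433 - I*√75082543)/(-277964) = (462433 - I*√75082543)*(-1/277964) = -462433/277964 + I*√75082543/277964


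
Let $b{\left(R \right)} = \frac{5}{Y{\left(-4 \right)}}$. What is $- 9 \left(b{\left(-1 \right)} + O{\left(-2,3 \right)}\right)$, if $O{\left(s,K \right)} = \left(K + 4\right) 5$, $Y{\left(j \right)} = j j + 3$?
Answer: $- \frac{6030}{19} \approx -317.37$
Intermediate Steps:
$Y{\left(j \right)} = 3 + j^{2}$ ($Y{\left(j \right)} = j^{2} + 3 = 3 + j^{2}$)
$b{\left(R \right)} = \frac{5}{19}$ ($b{\left(R \right)} = \frac{5}{3 + \left(-4\right)^{2}} = \frac{5}{3 + 16} = \frac{5}{19}$)
$O{\left(s,K \right)} = 20 + 5 K$ ($O{\left(s,K \right)} = \left(4 + K\right) 5 = 20 + 5 K$)
$- 9 \left(b{\left(-1 \right)} + O{\left(-2,3 \right)}\right) = - 9 \left(\frac{5}{19} + \left(20 + 5 \cdot 3\right)\right) = - 9 \left(\frac{5}{19} + \left(20 + 15\right)\right) = - 9 \left(\frac{5}{19} + 35\right) = \left(-9\right) \frac{670}{19} = - \frac{6030}{19}$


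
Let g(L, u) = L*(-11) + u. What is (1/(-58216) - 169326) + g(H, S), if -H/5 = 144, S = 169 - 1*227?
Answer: -9399788225/58216 ≈ -1.6146e+5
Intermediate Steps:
S = -58 (S = 169 - 227 = -58)
H = -720 (H = -5*144 = -720)
g(L, u) = u - 11*L (g(L, u) = -11*L + u = u - 11*L)
(1/(-58216) - 169326) + g(H, S) = (1/(-58216) - 169326) + (-58 - 11*(-720)) = (-1/58216 - 169326) + (-58 + 7920) = -9857482417/58216 + 7862 = -9399788225/58216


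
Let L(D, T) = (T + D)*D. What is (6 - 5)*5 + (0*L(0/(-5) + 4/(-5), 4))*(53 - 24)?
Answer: 5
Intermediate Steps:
L(D, T) = D*(D + T) (L(D, T) = (D + T)*D = D*(D + T))
(6 - 5)*5 + (0*L(0/(-5) + 4/(-5), 4))*(53 - 24) = (6 - 5)*5 + (0*((0/(-5) + 4/(-5))*((0/(-5) + 4/(-5)) + 4)))*(53 - 24) = 1*5 + (0*((0*(-⅕) + 4*(-⅕))*((0*(-⅕) + 4*(-⅕)) + 4)))*29 = 5 + (0*((0 - ⅘)*((0 - ⅘) + 4)))*29 = 5 + (0*(-4*(-⅘ + 4)/5))*29 = 5 + (0*(-⅘*16/5))*29 = 5 + (0*(-64/25))*29 = 5 + 0*29 = 5 + 0 = 5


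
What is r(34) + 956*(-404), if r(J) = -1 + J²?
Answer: -385069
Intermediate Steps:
r(34) + 956*(-404) = (-1 + 34²) + 956*(-404) = (-1 + 1156) - 386224 = 1155 - 386224 = -385069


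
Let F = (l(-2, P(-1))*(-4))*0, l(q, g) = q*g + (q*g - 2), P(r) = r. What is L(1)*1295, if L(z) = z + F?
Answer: 1295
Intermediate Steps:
l(q, g) = -2 + 2*g*q (l(q, g) = g*q + (g*q - 2) = g*q + (-2 + g*q) = -2 + 2*g*q)
F = 0 (F = ((-2 + 2*(-1)*(-2))*(-4))*0 = ((-2 + 4)*(-4))*0 = (2*(-4))*0 = -8*0 = 0)
L(z) = z (L(z) = z + 0 = z)
L(1)*1295 = 1*1295 = 1295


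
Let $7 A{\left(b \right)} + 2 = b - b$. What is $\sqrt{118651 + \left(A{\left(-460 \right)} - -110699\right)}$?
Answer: $\frac{2 \sqrt{2809534}}{7} \approx 478.9$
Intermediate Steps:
$A{\left(b \right)} = - \frac{2}{7}$ ($A{\left(b \right)} = - \frac{2}{7} + \frac{b - b}{7} = - \frac{2}{7} + \frac{1}{7} \cdot 0 = - \frac{2}{7} + 0 = - \frac{2}{7}$)
$\sqrt{118651 + \left(A{\left(-460 \right)} - -110699\right)} = \sqrt{118651 - - \frac{774891}{7}} = \sqrt{118651 + \left(- \frac{2}{7} + 110699\right)} = \sqrt{118651 + \frac{774891}{7}} = \sqrt{\frac{1605448}{7}} = \frac{2 \sqrt{2809534}}{7}$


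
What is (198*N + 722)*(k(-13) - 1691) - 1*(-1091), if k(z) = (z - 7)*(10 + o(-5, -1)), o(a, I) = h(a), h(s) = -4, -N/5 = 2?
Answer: 2279329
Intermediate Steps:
N = -10 (N = -5*2 = -10)
o(a, I) = -4
k(z) = -42 + 6*z (k(z) = (z - 7)*(10 - 4) = (-7 + z)*6 = -42 + 6*z)
(198*N + 722)*(k(-13) - 1691) - 1*(-1091) = (198*(-10) + 722)*((-42 + 6*(-13)) - 1691) - 1*(-1091) = (-1980 + 722)*((-42 - 78) - 1691) + 1091 = -1258*(-120 - 1691) + 1091 = -1258*(-1811) + 1091 = 2278238 + 1091 = 2279329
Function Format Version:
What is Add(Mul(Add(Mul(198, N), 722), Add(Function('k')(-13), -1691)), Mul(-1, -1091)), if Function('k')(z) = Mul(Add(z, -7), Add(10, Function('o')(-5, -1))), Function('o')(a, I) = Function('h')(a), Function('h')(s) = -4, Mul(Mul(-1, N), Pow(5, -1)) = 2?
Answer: 2279329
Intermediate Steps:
N = -10 (N = Mul(-5, 2) = -10)
Function('o')(a, I) = -4
Function('k')(z) = Add(-42, Mul(6, z)) (Function('k')(z) = Mul(Add(z, -7), Add(10, -4)) = Mul(Add(-7, z), 6) = Add(-42, Mul(6, z)))
Add(Mul(Add(Mul(198, N), 722), Add(Function('k')(-13), -1691)), Mul(-1, -1091)) = Add(Mul(Add(Mul(198, -10), 722), Add(Add(-42, Mul(6, -13)), -1691)), Mul(-1, -1091)) = Add(Mul(Add(-1980, 722), Add(Add(-42, -78), -1691)), 1091) = Add(Mul(-1258, Add(-120, -1691)), 1091) = Add(Mul(-1258, -1811), 1091) = Add(2278238, 1091) = 2279329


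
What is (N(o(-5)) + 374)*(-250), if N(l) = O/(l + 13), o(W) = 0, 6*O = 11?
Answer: -3647875/39 ≈ -93535.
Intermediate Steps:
O = 11/6 (O = (⅙)*11 = 11/6 ≈ 1.8333)
N(l) = 11/(6*(13 + l)) (N(l) = 11/(6*(l + 13)) = 11/(6*(13 + l)))
(N(o(-5)) + 374)*(-250) = (11/(6*(13 + 0)) + 374)*(-250) = ((11/6)/13 + 374)*(-250) = ((11/6)*(1/13) + 374)*(-250) = (11/78 + 374)*(-250) = (29183/78)*(-250) = -3647875/39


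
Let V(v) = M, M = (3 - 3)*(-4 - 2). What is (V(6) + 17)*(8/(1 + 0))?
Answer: 136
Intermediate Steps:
M = 0 (M = 0*(-6) = 0)
V(v) = 0
(V(6) + 17)*(8/(1 + 0)) = (0 + 17)*(8/(1 + 0)) = 17*(8/1) = 17*(1*8) = 17*8 = 136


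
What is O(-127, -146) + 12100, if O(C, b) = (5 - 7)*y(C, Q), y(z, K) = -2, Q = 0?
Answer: 12104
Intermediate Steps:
O(C, b) = 4 (O(C, b) = (5 - 7)*(-2) = -2*(-2) = 4)
O(-127, -146) + 12100 = 4 + 12100 = 12104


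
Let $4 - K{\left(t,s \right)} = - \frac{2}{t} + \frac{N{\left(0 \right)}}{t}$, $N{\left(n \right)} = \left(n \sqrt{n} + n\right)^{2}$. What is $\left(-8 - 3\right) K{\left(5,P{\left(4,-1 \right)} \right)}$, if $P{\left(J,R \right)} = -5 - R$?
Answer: $- \frac{242}{5} \approx -48.4$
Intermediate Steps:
$N{\left(n \right)} = \left(n + n^{\frac{3}{2}}\right)^{2}$ ($N{\left(n \right)} = \left(n^{\frac{3}{2}} + n\right)^{2} = \left(n + n^{\frac{3}{2}}\right)^{2}$)
$K{\left(t,s \right)} = 4 + \frac{2}{t}$ ($K{\left(t,s \right)} = 4 - \left(- \frac{2}{t} + \frac{\left(0 + 0^{\frac{3}{2}}\right)^{2}}{t}\right) = 4 - \left(- \frac{2}{t} + \frac{\left(0 + 0\right)^{2}}{t}\right) = 4 - \left(- \frac{2}{t} + \frac{0^{2}}{t}\right) = 4 - \left(- \frac{2}{t} + \frac{0}{t}\right) = 4 - \left(- \frac{2}{t} + 0\right) = 4 - - \frac{2}{t} = 4 + \frac{2}{t}$)
$\left(-8 - 3\right) K{\left(5,P{\left(4,-1 \right)} \right)} = \left(-8 - 3\right) \left(4 + \frac{2}{5}\right) = - 11 \left(4 + 2 \cdot \frac{1}{5}\right) = - 11 \left(4 + \frac{2}{5}\right) = \left(-11\right) \frac{22}{5} = - \frac{242}{5}$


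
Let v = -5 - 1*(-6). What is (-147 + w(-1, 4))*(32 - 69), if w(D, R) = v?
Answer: 5402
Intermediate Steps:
v = 1 (v = -5 + 6 = 1)
w(D, R) = 1
(-147 + w(-1, 4))*(32 - 69) = (-147 + 1)*(32 - 69) = -146*(-37) = 5402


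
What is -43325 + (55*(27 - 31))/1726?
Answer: -37389585/863 ≈ -43325.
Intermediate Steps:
-43325 + (55*(27 - 31))/1726 = -43325 + (55*(-4))*(1/1726) = -43325 - 220*1/1726 = -43325 - 110/863 = -37389585/863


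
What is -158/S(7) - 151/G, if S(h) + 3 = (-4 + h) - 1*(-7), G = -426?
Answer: -66251/2982 ≈ -22.217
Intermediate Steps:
S(h) = h (S(h) = -3 + ((-4 + h) - 1*(-7)) = -3 + ((-4 + h) + 7) = -3 + (3 + h) = h)
-158/S(7) - 151/G = -158/7 - 151/(-426) = -158*⅐ - 151*(-1/426) = -158/7 + 151/426 = -66251/2982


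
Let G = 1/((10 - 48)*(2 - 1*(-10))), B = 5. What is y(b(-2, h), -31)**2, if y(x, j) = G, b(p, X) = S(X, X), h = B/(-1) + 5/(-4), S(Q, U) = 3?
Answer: 1/207936 ≈ 4.8092e-6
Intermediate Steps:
h = -25/4 (h = 5/(-1) + 5/(-4) = 5*(-1) + 5*(-1/4) = -5 - 5/4 = -25/4 ≈ -6.2500)
b(p, X) = 3
G = -1/456 (G = 1/((-38)*(2 + 10)) = -1/38/12 = -1/38*1/12 = -1/456 ≈ -0.0021930)
y(x, j) = -1/456
y(b(-2, h), -31)**2 = (-1/456)**2 = 1/207936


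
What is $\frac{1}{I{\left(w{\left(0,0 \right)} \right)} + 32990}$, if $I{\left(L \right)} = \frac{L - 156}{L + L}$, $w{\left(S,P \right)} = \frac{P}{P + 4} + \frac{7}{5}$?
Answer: $\frac{14}{461087} \approx 3.0363 \cdot 10^{-5}$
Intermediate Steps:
$w{\left(S,P \right)} = \frac{7}{5} + \frac{P}{4 + P}$ ($w{\left(S,P \right)} = \frac{P}{4 + P} + 7 \cdot \frac{1}{5} = \frac{P}{4 + P} + \frac{7}{5} = \frac{7}{5} + \frac{P}{4 + P}$)
$I{\left(L \right)} = \frac{-156 + L}{2 L}$
$\frac{1}{I{\left(w{\left(0,0 \right)} \right)} + 32990} = \frac{1}{\frac{-156 + \frac{4 \left(7 + 3 \cdot 0\right)}{5 \left(4 + 0\right)}}{2 \frac{4 \left(7 + 3 \cdot 0\right)}{5 \left(4 + 0\right)}} + 32990} = \frac{1}{\frac{-156 + \frac{4 \left(7 + 0\right)}{5 \cdot 4}}{2 \frac{4 \left(7 + 0\right)}{5 \cdot 4}} + 32990} = \frac{1}{\frac{-156 + \frac{4}{5} \cdot \frac{1}{4} \cdot 7}{2 \cdot \frac{4}{5} \cdot \frac{1}{4} \cdot 7} + 32990} = \frac{1}{\frac{-156 + \frac{7}{5}}{2 \cdot \frac{7}{5}} + 32990} = \frac{1}{\frac{1}{2} \cdot \frac{5}{7} \left(- \frac{773}{5}\right) + 32990} = \frac{1}{- \frac{773}{14} + 32990} = \frac{1}{\frac{461087}{14}} = \frac{14}{461087}$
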